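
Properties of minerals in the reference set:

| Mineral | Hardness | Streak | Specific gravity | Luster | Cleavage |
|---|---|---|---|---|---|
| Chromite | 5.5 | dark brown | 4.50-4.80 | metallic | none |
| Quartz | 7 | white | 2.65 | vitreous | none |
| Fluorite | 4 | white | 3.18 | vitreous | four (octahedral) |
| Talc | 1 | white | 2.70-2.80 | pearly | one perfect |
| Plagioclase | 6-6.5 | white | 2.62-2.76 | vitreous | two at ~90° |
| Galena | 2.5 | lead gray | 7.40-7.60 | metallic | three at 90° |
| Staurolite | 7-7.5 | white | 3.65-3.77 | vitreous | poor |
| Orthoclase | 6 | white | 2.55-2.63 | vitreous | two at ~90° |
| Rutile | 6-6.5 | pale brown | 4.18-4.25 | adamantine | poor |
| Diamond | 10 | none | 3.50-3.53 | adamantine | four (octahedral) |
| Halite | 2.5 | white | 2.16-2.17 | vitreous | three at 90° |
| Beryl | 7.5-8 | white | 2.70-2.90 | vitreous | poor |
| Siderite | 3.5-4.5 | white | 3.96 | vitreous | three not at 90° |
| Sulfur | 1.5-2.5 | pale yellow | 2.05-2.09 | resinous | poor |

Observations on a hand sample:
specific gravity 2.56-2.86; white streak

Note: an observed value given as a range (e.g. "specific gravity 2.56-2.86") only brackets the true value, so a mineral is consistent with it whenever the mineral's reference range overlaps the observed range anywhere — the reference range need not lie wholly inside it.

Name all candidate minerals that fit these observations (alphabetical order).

Specific gravity 2.56-2.86 — only Quartz, Talc, Plagioclase, Orthoclase, Beryl remain.
White streak — every remaining candidate is consistent.
The minerals that satisfy all observations are Beryl, Orthoclase, Plagioclase, Quartz, Talc.

Beryl, Orthoclase, Plagioclase, Quartz, Talc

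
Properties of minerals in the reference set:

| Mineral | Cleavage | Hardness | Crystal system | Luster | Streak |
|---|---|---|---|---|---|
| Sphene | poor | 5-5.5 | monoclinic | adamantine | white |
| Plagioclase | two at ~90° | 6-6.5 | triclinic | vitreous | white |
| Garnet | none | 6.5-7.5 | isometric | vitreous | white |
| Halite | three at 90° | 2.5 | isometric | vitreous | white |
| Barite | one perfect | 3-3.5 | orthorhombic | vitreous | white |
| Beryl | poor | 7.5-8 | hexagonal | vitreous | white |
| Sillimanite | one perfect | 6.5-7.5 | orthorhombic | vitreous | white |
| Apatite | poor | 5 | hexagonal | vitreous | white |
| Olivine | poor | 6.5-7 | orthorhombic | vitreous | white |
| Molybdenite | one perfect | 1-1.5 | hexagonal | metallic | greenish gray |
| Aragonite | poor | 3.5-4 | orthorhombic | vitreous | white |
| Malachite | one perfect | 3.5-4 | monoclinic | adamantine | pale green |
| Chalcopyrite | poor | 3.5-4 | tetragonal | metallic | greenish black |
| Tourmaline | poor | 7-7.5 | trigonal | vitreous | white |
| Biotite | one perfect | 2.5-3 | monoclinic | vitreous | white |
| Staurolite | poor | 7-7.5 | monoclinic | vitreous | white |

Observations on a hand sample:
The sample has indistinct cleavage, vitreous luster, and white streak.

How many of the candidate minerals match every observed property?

Indistinct cleavage — leaves Sphene, Beryl, Apatite, Olivine, Aragonite, Chalcopyrite, Tourmaline, Staurolite.
Vitreous luster rules out Sphene, Chalcopyrite.
White streak — no further eliminations.
Consistent with every observation: Apatite, Aragonite, Beryl, Olivine, Staurolite, Tourmaline.
That is 6 minerals.

6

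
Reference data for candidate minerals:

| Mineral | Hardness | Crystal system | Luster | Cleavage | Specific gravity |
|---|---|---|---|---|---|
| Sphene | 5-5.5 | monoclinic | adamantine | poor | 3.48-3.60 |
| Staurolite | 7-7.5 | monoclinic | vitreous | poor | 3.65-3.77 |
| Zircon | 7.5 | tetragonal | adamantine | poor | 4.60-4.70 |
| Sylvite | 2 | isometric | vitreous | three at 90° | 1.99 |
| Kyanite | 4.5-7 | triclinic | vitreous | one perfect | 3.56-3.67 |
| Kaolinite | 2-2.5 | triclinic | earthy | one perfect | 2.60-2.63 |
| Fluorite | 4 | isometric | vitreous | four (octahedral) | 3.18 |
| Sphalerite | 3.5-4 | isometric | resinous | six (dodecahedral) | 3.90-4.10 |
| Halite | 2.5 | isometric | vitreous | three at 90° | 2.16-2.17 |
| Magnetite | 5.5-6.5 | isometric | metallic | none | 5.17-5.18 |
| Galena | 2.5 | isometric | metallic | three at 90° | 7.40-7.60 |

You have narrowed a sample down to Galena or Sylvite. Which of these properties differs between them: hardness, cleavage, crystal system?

Hardness: Galena 2.5, Sylvite 2 — different.
Cleavage: both three at 90° — same for both.
Crystal system: both isometric — same for both.
Only hardness differs between Galena and Sylvite among the listed tests.

hardness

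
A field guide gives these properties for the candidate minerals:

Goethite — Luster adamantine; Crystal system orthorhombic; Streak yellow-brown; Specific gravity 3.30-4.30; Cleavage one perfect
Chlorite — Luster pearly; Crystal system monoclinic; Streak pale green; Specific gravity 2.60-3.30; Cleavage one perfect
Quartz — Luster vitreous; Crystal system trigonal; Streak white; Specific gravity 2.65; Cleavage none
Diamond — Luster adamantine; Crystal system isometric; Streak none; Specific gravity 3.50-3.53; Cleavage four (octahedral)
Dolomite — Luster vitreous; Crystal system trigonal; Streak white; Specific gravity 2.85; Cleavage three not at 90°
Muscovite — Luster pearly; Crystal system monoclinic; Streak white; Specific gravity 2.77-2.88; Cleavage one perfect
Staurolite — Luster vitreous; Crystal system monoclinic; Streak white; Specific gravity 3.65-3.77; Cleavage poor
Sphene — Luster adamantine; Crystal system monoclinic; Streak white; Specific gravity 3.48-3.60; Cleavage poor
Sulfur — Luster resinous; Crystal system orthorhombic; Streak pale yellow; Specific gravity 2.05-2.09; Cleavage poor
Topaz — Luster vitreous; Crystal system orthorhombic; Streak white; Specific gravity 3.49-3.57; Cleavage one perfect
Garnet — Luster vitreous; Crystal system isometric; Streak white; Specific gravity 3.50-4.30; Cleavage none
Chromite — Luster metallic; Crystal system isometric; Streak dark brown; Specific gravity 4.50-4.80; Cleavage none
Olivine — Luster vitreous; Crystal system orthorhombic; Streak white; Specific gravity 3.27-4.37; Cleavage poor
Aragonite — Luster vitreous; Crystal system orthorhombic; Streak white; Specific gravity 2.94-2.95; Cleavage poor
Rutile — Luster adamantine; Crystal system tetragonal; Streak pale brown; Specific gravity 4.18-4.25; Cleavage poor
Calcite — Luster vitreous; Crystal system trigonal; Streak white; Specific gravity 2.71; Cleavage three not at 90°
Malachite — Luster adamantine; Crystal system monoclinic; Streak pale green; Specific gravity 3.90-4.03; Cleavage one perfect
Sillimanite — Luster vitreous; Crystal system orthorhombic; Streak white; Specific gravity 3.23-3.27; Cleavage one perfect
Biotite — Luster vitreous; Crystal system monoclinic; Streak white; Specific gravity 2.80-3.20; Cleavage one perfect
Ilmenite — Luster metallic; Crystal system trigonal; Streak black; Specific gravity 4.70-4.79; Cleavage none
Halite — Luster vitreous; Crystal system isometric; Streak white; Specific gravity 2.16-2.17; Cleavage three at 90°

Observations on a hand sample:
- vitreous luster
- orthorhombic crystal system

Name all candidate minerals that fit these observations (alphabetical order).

Aragonite, Olivine, Sillimanite, Topaz

Vitreous luster — leaves Quartz, Dolomite, Staurolite, Topaz, Garnet, Olivine, Aragonite, Calcite, Sillimanite, Biotite, Halite.
Orthorhombic crystal system — only Topaz, Olivine, Aragonite, Sillimanite remain.
Consistent with every observation: Aragonite, Olivine, Sillimanite, Topaz.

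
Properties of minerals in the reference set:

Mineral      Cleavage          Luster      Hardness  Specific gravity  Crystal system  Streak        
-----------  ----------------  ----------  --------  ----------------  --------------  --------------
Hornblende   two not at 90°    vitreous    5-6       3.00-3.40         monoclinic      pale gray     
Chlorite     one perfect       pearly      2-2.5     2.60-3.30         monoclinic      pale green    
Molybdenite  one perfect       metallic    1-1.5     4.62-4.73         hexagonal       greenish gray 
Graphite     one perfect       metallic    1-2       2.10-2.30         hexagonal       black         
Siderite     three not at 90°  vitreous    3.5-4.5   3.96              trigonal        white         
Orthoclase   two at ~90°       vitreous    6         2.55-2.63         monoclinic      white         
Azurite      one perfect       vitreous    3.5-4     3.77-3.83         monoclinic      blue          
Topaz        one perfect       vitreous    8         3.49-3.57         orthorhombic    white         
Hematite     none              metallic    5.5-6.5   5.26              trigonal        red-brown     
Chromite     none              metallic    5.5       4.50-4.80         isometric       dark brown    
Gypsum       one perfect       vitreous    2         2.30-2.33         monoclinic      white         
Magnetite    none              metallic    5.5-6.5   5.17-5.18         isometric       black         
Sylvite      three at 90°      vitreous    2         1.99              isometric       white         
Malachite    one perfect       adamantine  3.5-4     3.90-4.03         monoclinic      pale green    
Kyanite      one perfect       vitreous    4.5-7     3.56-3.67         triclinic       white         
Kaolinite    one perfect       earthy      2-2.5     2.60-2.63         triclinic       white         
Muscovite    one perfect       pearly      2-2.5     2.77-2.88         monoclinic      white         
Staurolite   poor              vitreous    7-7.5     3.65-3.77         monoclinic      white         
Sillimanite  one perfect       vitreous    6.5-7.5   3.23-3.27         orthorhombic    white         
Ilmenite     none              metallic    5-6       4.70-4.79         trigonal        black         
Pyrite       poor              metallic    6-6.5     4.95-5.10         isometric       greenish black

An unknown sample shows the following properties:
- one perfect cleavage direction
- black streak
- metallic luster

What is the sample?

One perfect cleavage direction — Chlorite, Molybdenite, Graphite, Azurite, Topaz, Gypsum, Malachite, Kyanite, Kaolinite, Muscovite, Sillimanite remain.
Black streak — Graphite remains.
Metallic luster — no further eliminations.
Graphite is the sole remaining match.

Graphite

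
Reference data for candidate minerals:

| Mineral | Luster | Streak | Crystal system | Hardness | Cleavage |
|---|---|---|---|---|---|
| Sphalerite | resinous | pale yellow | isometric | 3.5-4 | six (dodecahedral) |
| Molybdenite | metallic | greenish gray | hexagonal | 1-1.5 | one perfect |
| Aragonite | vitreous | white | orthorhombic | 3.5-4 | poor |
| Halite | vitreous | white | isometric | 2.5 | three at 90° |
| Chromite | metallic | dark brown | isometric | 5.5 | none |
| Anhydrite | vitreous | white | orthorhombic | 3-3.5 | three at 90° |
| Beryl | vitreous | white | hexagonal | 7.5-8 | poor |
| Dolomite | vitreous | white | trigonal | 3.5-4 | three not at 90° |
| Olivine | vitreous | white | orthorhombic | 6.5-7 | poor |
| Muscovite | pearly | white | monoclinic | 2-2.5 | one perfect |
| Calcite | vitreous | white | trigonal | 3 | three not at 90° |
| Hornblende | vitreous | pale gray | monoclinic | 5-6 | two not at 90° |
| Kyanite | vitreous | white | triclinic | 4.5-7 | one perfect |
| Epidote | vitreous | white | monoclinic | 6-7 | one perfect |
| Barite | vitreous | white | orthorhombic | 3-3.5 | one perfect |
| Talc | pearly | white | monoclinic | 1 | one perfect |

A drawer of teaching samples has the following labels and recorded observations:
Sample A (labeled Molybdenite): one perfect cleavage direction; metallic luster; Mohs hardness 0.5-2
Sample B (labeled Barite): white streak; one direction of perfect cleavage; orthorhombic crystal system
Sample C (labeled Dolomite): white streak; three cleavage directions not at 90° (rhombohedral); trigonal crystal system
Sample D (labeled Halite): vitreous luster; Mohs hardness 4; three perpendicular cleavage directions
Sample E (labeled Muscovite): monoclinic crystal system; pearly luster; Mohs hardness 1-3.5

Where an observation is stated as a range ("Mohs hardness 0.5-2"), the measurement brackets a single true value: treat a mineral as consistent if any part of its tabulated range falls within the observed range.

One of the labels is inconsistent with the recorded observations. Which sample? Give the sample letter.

Sample A: all recorded properties match Molybdenite.
Sample B: all recorded properties match Barite.
Sample C: all recorded properties match Dolomite.
Sample D: Mohs hardness 4 is outside the reference for Halite (hardness 2.5) — mislabeled.
Sample E: all recorded properties match Muscovite.
Only sample D is inconsistent with its label.

D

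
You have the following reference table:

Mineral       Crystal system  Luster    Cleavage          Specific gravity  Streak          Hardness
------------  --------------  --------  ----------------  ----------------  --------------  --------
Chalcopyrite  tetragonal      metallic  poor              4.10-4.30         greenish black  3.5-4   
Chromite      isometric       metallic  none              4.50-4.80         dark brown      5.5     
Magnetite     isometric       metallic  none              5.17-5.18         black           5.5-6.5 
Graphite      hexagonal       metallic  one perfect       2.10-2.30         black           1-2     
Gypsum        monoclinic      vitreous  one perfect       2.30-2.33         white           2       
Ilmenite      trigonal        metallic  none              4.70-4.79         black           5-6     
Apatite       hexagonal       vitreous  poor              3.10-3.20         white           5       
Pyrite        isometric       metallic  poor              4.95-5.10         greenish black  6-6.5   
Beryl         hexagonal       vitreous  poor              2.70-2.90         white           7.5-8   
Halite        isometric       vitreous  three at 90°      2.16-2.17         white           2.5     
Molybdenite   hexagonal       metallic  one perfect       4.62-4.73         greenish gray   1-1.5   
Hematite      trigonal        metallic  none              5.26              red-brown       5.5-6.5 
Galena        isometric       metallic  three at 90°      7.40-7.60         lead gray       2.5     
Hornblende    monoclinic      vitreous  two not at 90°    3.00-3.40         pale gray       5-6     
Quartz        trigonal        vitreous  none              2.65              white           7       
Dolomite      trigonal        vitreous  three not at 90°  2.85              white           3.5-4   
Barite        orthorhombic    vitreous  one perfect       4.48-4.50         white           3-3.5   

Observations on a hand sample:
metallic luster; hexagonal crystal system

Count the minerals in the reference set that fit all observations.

2

Metallic luster: Chalcopyrite, Chromite, Magnetite, Graphite, Ilmenite, Pyrite, Molybdenite, Hematite, Galena remain.
Hexagonal crystal system: only Graphite, Molybdenite remain.
The minerals that satisfy all observations are Graphite, Molybdenite.
That is 2 minerals.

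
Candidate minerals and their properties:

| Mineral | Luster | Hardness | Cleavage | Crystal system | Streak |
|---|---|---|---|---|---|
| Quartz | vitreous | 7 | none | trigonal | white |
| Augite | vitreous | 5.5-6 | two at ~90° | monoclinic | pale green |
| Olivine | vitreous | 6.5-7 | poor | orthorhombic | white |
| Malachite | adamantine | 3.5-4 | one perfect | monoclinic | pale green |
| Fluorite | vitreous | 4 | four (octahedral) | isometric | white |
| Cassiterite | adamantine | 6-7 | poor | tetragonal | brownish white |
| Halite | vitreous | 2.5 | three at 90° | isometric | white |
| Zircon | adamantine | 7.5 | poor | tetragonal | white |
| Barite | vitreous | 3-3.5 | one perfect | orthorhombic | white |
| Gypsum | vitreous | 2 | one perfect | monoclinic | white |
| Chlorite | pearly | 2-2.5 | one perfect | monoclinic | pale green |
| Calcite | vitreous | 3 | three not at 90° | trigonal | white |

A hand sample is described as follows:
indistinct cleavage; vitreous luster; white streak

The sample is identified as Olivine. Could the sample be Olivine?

Consistent

Indistinct cleavage — is consistent with Olivine (cleavage poor).
Vitreous luster — is consistent with Olivine (vitreous luster).
White streak — is consistent with Olivine (white streak).
All observations are consistent with the tabulated values for Olivine.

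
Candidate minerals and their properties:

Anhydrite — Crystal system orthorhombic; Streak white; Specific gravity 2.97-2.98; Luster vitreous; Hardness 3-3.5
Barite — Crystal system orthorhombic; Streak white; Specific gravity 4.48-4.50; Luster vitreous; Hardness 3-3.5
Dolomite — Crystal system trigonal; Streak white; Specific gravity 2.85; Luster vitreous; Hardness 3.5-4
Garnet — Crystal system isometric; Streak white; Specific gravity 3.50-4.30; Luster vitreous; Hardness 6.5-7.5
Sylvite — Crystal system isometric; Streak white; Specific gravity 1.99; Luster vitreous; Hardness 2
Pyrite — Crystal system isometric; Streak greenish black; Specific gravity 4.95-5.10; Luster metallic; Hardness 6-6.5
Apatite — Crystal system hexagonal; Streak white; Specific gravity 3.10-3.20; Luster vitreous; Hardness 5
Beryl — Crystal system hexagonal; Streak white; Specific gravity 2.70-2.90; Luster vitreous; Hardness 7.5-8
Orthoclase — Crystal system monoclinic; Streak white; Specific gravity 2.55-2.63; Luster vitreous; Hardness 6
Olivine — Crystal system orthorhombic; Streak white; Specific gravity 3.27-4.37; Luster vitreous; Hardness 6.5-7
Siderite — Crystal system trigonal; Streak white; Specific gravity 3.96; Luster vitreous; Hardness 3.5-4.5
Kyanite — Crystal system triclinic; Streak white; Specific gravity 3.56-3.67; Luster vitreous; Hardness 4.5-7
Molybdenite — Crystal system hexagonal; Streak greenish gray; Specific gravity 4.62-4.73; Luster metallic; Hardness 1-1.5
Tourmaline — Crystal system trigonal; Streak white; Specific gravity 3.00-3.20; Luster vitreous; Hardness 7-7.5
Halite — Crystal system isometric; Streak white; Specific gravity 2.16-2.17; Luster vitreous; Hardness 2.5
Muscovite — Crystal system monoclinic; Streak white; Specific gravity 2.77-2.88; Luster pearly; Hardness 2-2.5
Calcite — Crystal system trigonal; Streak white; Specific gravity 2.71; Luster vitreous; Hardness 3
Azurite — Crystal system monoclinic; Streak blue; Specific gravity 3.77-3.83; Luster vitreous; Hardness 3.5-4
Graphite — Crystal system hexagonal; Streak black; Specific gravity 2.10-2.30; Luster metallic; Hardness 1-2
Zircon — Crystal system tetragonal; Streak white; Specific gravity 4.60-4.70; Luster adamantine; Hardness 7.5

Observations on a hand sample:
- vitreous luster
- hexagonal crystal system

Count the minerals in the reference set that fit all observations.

2

Vitreous luster eliminates Pyrite, Molybdenite, Muscovite, Graphite, Zircon.
Hexagonal crystal system — only Apatite, Beryl remain.
The minerals that satisfy all observations are Apatite, Beryl.
That is 2 minerals.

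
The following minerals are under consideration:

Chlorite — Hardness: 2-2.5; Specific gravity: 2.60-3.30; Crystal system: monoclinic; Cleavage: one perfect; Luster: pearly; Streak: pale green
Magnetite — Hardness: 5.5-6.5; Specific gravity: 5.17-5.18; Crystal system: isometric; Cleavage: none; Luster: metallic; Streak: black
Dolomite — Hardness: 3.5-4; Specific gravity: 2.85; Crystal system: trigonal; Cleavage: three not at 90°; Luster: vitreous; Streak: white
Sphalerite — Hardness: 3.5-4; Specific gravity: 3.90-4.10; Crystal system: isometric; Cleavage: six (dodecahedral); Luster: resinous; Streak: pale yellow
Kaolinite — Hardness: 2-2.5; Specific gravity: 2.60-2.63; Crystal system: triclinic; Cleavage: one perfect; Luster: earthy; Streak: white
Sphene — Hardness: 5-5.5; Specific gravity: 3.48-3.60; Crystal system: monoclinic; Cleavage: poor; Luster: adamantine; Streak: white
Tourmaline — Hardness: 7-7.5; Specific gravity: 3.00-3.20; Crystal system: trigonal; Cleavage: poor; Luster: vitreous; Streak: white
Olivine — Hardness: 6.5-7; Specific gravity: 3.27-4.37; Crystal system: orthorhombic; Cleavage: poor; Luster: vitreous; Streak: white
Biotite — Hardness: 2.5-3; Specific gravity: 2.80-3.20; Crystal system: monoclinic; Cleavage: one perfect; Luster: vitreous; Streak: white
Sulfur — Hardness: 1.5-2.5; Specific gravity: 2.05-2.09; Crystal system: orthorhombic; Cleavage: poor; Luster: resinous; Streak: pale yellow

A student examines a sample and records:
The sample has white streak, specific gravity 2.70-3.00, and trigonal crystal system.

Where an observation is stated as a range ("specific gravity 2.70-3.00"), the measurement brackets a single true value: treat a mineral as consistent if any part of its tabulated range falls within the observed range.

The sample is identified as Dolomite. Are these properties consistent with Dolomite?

Yes

White streak — is consistent with Dolomite (white streak).
Specific gravity 2.70-3.00 — is consistent with Dolomite (SG 2.85).
Trigonal crystal system — is consistent with Dolomite (trigonal system).
All observations are consistent with the tabulated values for Dolomite.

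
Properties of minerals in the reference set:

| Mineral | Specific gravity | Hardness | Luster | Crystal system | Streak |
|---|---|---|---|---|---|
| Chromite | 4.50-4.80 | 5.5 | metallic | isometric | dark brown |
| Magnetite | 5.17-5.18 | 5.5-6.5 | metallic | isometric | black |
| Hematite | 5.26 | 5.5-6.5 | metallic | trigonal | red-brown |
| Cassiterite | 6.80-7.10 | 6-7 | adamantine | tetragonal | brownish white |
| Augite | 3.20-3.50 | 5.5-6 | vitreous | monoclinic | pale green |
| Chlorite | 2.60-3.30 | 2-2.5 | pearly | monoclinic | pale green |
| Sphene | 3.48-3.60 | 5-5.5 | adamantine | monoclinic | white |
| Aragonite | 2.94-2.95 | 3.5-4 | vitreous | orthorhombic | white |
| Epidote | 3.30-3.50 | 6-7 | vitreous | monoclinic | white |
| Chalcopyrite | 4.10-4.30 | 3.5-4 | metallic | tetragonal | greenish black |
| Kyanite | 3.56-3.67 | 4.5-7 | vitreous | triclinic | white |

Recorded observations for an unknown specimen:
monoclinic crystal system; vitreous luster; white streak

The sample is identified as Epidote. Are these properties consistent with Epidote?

Yes

Monoclinic crystal system — is consistent with Epidote (monoclinic system).
Vitreous luster — is consistent with Epidote (vitreous luster).
White streak — is consistent with Epidote (white streak).
Every observed property is compatible with the reference values for Epidote.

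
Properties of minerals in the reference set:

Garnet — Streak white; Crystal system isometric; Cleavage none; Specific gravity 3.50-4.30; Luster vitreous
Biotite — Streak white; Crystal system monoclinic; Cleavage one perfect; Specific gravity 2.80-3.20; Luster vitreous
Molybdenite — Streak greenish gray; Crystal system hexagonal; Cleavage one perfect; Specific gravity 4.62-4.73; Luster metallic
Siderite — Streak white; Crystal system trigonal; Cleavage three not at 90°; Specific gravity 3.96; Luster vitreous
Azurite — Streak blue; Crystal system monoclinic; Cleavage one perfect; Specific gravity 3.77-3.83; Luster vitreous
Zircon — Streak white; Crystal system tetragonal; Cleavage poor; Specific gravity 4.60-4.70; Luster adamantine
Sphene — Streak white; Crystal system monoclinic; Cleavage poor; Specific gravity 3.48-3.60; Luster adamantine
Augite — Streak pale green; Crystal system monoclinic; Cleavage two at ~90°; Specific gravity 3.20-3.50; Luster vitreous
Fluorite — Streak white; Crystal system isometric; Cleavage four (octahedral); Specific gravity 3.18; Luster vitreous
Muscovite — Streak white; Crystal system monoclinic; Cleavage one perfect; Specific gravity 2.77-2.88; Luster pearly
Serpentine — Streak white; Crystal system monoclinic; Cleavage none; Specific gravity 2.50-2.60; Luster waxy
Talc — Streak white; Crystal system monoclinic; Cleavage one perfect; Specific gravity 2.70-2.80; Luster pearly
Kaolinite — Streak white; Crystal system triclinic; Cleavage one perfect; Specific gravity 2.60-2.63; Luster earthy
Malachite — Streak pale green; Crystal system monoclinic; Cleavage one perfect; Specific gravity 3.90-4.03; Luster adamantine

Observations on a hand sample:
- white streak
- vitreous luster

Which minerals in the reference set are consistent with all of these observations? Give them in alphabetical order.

Biotite, Fluorite, Garnet, Siderite

White streak is inconsistent with Molybdenite, Azurite, Augite, Malachite.
Vitreous luster — leaves Garnet, Biotite, Siderite, Fluorite.
Remaining candidates: Biotite, Fluorite, Garnet, Siderite.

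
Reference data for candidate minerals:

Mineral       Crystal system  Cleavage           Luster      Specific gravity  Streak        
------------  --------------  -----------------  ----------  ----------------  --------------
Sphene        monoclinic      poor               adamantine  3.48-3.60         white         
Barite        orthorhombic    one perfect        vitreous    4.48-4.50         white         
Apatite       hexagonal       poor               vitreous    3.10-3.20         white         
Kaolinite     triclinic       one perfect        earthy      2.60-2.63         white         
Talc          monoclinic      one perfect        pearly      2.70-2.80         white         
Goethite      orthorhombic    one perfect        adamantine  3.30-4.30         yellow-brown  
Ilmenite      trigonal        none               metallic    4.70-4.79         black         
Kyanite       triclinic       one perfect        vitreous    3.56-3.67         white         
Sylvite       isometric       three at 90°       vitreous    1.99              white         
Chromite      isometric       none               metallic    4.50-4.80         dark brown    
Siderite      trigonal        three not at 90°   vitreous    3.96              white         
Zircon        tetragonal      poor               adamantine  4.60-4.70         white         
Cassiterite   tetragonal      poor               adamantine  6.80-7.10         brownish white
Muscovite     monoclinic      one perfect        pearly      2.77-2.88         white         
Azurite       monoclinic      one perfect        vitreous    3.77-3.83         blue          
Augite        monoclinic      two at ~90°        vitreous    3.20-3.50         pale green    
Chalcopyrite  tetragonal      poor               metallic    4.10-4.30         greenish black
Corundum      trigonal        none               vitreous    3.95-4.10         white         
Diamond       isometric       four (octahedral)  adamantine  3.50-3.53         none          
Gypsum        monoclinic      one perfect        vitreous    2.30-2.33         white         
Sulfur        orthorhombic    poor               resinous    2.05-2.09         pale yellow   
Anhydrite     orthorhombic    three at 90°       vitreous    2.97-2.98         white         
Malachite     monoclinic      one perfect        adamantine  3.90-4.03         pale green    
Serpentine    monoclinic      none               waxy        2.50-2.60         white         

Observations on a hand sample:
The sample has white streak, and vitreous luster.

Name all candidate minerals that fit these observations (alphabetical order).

White streak — narrows the field to Sphene, Barite, Apatite, Kaolinite, Talc, Kyanite, Sylvite, Siderite, Zircon, Muscovite, Corundum, Gypsum, Anhydrite, Serpentine.
Vitreous luster eliminates Sphene, Kaolinite, Talc, Zircon, Muscovite, Serpentine.
Remaining candidates: Anhydrite, Apatite, Barite, Corundum, Gypsum, Kyanite, Siderite, Sylvite.

Anhydrite, Apatite, Barite, Corundum, Gypsum, Kyanite, Siderite, Sylvite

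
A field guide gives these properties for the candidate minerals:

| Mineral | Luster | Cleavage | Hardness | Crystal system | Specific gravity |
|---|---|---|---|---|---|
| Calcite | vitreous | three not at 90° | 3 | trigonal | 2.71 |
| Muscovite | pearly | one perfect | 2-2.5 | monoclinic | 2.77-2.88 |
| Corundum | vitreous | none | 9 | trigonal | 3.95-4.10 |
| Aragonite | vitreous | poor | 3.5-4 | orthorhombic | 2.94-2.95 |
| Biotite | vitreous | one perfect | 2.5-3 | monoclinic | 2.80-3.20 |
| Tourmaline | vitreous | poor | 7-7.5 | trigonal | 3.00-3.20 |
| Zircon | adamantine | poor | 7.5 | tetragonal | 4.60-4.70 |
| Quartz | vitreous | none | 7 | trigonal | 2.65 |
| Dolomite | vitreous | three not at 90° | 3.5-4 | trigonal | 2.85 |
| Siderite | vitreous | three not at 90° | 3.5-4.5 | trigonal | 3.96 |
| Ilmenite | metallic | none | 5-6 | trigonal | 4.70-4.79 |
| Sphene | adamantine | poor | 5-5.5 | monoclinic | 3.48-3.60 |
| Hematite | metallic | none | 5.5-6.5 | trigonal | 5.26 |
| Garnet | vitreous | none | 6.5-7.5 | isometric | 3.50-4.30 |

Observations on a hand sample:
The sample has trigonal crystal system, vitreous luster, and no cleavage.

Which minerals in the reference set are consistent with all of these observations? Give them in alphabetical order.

Trigonal crystal system rules out Muscovite, Aragonite, Biotite, Zircon, Sphene, Garnet.
Vitreous luster excludes Ilmenite, Hematite.
No cleavage: narrows the field to Corundum, Quartz.
The minerals that satisfy all observations are Corundum, Quartz.

Corundum, Quartz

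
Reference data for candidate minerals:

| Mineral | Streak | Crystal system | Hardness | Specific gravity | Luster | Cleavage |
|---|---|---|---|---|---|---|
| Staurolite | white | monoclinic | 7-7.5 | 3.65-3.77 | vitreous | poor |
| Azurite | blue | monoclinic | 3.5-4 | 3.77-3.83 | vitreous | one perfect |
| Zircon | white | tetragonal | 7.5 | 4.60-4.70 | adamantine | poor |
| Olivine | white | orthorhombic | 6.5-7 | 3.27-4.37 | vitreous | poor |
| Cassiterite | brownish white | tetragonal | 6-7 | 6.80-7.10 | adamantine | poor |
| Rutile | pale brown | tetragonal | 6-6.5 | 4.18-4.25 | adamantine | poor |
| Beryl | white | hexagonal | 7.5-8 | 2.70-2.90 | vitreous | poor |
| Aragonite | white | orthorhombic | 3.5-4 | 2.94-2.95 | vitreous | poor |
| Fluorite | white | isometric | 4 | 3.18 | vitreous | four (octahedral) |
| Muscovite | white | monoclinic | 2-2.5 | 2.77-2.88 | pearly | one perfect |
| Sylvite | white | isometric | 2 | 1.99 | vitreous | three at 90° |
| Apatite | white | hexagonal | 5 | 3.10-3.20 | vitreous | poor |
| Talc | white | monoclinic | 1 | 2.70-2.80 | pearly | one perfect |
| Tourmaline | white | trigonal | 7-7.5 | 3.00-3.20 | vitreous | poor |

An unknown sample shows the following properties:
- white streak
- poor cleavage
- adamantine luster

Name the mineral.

Zircon

White streak eliminates Azurite, Cassiterite, Rutile.
Poor cleavage is inconsistent with Fluorite, Muscovite, Sylvite, Talc.
Adamantine luster — leaves Zircon.
Zircon is the sole remaining match.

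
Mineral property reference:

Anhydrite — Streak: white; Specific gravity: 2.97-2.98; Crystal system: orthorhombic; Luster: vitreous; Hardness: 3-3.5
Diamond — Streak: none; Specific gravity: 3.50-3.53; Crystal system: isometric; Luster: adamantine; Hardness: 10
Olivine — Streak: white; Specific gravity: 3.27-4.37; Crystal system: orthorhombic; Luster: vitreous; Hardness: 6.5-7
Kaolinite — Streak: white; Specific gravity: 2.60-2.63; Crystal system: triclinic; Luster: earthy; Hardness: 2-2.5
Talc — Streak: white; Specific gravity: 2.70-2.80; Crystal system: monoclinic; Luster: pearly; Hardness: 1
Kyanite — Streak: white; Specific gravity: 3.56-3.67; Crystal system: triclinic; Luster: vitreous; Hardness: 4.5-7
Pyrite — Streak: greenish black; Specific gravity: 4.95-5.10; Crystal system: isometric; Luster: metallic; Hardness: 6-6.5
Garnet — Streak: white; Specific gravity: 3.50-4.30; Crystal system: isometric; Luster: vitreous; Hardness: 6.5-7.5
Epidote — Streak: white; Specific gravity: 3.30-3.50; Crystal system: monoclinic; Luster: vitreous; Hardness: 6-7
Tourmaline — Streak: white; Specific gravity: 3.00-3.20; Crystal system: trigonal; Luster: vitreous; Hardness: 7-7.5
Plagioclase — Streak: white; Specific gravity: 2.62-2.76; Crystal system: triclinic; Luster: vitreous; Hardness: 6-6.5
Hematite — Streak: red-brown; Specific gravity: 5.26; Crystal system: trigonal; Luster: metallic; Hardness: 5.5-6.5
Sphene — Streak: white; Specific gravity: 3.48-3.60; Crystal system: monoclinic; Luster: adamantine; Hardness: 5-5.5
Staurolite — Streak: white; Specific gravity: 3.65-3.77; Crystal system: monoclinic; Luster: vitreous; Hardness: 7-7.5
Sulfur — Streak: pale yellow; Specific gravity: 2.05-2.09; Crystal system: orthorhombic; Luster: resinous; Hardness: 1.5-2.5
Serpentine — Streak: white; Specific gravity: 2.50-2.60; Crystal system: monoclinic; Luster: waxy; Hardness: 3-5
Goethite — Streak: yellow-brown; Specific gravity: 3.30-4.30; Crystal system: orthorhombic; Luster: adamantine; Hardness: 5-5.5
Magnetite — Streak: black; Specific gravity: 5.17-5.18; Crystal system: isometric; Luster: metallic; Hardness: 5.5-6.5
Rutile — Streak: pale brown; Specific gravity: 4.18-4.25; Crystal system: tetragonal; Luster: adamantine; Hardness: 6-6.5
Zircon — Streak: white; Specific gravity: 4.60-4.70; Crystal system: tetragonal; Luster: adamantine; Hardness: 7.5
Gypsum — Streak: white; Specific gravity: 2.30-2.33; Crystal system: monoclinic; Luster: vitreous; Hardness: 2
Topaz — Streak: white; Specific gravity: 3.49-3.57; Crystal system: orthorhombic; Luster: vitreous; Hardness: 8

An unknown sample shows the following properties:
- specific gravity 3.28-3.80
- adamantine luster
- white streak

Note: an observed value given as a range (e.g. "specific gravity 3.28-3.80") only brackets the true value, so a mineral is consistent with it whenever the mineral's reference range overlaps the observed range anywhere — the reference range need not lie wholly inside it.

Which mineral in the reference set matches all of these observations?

Specific gravity 3.28-3.80: Diamond, Olivine, Kyanite, Garnet, Epidote, Sphene, Staurolite, Goethite, Topaz remain.
Adamantine luster: Diamond, Sphene, Goethite remain.
White streak: leaves Sphene.
Sphene is the sole remaining match.

Sphene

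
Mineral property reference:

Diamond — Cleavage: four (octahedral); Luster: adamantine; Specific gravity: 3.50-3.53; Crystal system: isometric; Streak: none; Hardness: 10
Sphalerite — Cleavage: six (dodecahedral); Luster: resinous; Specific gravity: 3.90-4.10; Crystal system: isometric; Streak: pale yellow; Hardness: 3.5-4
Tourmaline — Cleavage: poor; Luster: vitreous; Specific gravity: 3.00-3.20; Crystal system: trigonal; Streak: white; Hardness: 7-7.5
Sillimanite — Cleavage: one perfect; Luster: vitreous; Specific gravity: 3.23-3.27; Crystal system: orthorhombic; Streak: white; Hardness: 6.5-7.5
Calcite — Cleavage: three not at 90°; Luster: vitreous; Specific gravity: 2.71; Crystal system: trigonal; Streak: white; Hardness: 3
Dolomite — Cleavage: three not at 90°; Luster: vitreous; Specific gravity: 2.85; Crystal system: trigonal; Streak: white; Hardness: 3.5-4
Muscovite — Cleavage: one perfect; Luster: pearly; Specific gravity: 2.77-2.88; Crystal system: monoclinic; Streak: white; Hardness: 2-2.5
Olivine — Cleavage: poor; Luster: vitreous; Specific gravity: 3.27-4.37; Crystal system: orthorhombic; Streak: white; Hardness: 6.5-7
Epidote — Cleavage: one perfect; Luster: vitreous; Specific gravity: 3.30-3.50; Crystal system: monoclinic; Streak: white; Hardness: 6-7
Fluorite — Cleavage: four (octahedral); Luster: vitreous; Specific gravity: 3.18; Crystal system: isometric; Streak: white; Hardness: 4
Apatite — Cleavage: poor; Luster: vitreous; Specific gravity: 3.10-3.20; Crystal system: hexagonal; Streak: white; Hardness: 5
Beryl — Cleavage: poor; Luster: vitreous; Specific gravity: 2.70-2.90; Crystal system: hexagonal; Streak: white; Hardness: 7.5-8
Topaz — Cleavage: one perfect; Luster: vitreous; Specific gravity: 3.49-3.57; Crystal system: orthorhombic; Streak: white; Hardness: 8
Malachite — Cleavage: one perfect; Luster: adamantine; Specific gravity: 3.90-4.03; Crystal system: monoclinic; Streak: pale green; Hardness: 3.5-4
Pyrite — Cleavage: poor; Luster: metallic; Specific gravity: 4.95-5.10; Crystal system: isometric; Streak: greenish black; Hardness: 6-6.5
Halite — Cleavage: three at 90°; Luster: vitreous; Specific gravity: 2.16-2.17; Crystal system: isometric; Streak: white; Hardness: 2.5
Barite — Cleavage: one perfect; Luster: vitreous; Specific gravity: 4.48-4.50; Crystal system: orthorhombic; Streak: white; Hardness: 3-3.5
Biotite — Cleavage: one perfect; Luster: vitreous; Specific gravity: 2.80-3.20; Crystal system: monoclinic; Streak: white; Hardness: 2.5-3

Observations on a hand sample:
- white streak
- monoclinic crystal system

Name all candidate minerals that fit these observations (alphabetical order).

White streak excludes Diamond, Sphalerite, Malachite, Pyrite.
Monoclinic crystal system — leaves Muscovite, Epidote, Biotite.
The minerals that satisfy all observations are Biotite, Epidote, Muscovite.

Biotite, Epidote, Muscovite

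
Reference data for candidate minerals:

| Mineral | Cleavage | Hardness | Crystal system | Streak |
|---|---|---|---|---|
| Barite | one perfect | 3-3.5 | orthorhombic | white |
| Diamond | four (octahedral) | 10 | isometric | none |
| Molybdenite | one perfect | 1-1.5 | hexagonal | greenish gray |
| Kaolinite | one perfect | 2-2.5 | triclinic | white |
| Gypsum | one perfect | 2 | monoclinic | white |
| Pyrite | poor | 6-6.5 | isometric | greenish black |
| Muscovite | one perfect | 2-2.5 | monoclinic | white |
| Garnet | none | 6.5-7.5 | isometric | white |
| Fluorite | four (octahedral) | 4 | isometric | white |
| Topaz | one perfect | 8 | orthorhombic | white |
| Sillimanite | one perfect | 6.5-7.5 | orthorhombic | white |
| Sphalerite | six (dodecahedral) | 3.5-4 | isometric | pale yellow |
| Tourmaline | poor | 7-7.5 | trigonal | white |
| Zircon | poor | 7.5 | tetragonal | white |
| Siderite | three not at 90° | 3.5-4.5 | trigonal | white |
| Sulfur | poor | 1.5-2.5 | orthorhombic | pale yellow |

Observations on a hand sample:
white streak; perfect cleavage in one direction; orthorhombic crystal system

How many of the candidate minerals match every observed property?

White streak rules out Diamond, Molybdenite, Pyrite, Sphalerite, Sulfur.
Perfect cleavage in one direction eliminates Garnet, Fluorite, Tourmaline, Zircon, Siderite.
Orthorhombic crystal system excludes Kaolinite, Gypsum, Muscovite.
Consistent with every observation: Barite, Sillimanite, Topaz.
That is 3 minerals.

3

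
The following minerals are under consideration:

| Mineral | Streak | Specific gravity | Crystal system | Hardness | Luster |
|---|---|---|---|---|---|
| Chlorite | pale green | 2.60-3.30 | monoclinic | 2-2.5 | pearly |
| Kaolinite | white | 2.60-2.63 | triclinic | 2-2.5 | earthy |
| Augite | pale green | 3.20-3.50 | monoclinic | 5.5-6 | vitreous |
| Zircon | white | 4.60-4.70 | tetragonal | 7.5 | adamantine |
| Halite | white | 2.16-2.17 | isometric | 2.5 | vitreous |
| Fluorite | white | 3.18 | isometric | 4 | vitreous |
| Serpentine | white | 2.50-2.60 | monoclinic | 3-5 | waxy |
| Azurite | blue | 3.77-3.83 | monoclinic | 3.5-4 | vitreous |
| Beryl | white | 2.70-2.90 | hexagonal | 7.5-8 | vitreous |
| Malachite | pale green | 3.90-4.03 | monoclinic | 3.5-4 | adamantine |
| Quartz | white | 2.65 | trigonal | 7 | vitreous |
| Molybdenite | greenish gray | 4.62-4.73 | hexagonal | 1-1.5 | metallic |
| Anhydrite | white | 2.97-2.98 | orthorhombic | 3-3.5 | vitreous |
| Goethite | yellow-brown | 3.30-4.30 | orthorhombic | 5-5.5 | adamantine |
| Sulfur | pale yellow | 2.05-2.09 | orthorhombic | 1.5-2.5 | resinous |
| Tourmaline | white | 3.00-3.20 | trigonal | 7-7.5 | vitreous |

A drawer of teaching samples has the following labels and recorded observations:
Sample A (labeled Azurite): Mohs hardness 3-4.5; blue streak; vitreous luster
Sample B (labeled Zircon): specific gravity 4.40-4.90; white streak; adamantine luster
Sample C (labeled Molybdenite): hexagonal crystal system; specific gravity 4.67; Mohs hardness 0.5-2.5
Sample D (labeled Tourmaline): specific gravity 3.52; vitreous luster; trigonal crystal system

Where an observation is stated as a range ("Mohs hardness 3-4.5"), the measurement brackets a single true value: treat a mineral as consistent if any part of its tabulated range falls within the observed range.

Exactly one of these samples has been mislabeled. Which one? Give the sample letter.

D

Sample A: every observation is compatible with the reference values for Azurite.
Sample B: every observation is compatible with the reference values for Zircon.
Sample C: every observation is compatible with the reference values for Molybdenite.
Sample D: Tourmaline has SG 3.00-3.20, but the record shows specific gravity 3.52 — this label is wrong.
The mislabeled specimen is D.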